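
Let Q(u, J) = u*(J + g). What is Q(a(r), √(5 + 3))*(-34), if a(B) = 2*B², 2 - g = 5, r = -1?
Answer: 204 - 136*√2 ≈ 11.667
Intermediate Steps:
g = -3 (g = 2 - 1*5 = 2 - 5 = -3)
Q(u, J) = u*(-3 + J) (Q(u, J) = u*(J - 3) = u*(-3 + J))
Q(a(r), √(5 + 3))*(-34) = ((2*(-1)²)*(-3 + √(5 + 3)))*(-34) = ((2*1)*(-3 + √8))*(-34) = (2*(-3 + 2*√2))*(-34) = (-6 + 4*√2)*(-34) = 204 - 136*√2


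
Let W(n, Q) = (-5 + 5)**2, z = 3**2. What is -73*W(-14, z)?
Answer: 0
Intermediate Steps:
z = 9
W(n, Q) = 0 (W(n, Q) = 0**2 = 0)
-73*W(-14, z) = -73*0 = 0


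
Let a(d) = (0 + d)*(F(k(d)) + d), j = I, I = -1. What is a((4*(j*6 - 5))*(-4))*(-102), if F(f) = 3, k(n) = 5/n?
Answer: -3213408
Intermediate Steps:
j = -1
a(d) = d*(3 + d) (a(d) = (0 + d)*(3 + d) = d*(3 + d))
a((4*(j*6 - 5))*(-4))*(-102) = (((4*(-1*6 - 5))*(-4))*(3 + (4*(-1*6 - 5))*(-4)))*(-102) = (((4*(-6 - 5))*(-4))*(3 + (4*(-6 - 5))*(-4)))*(-102) = (((4*(-11))*(-4))*(3 + (4*(-11))*(-4)))*(-102) = ((-44*(-4))*(3 - 44*(-4)))*(-102) = (176*(3 + 176))*(-102) = (176*179)*(-102) = 31504*(-102) = -3213408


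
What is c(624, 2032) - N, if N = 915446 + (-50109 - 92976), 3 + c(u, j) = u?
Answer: -771740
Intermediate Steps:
c(u, j) = -3 + u
N = 772361 (N = 915446 - 143085 = 772361)
c(624, 2032) - N = (-3 + 624) - 1*772361 = 621 - 772361 = -771740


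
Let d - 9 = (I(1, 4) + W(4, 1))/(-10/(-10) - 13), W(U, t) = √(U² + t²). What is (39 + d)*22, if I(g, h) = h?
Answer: 3146/3 - 11*√17/6 ≈ 1041.1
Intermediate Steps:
d = 26/3 - √17/12 (d = 9 + (4 + √(4² + 1²))/(-10/(-10) - 13) = 9 + (4 + √(16 + 1))/(-10*(-⅒) - 13) = 9 + (4 + √17)/(1 - 13) = 9 + (4 + √17)/(-12) = 9 + (4 + √17)*(-1/12) = 9 + (-⅓ - √17/12) = 26/3 - √17/12 ≈ 8.3231)
(39 + d)*22 = (39 + (26/3 - √17/12))*22 = (143/3 - √17/12)*22 = 3146/3 - 11*√17/6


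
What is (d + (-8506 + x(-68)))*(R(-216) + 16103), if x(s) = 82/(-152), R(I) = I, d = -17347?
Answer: -31215873803/76 ≈ -4.1074e+8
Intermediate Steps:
x(s) = -41/76 (x(s) = 82*(-1/152) = -41/76)
(d + (-8506 + x(-68)))*(R(-216) + 16103) = (-17347 + (-8506 - 41/76))*(-216 + 16103) = (-17347 - 646497/76)*15887 = -1964869/76*15887 = -31215873803/76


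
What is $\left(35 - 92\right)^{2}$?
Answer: $3249$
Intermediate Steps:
$\left(35 - 92\right)^{2} = \left(-57\right)^{2} = 3249$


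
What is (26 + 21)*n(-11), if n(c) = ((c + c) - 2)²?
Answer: 27072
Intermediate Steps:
n(c) = (-2 + 2*c)² (n(c) = (2*c - 2)² = (-2 + 2*c)²)
(26 + 21)*n(-11) = (26 + 21)*(4*(-1 - 11)²) = 47*(4*(-12)²) = 47*(4*144) = 47*576 = 27072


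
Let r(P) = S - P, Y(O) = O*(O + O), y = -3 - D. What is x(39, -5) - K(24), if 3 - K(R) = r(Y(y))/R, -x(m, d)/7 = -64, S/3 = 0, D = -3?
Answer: 445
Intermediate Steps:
S = 0 (S = 3*0 = 0)
x(m, d) = 448 (x(m, d) = -7*(-64) = 448)
y = 0 (y = -3 - 1*(-3) = -3 + 3 = 0)
Y(O) = 2*O² (Y(O) = O*(2*O) = 2*O²)
r(P) = -P (r(P) = 0 - P = -P)
K(R) = 3 (K(R) = 3 - (-2*0²)/R = 3 - (-2*0)/R = 3 - (-1*0)/R = 3 - 0/R = 3 - 1*0 = 3 + 0 = 3)
x(39, -5) - K(24) = 448 - 1*3 = 448 - 3 = 445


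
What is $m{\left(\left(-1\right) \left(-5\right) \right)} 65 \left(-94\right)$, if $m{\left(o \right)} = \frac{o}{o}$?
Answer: $-6110$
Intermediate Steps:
$m{\left(o \right)} = 1$
$m{\left(\left(-1\right) \left(-5\right) \right)} 65 \left(-94\right) = 1 \cdot 65 \left(-94\right) = 65 \left(-94\right) = -6110$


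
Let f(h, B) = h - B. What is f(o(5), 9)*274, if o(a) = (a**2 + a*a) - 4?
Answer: 10138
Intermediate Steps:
o(a) = -4 + 2*a**2 (o(a) = (a**2 + a**2) - 4 = 2*a**2 - 4 = -4 + 2*a**2)
f(o(5), 9)*274 = ((-4 + 2*5**2) - 1*9)*274 = ((-4 + 2*25) - 9)*274 = ((-4 + 50) - 9)*274 = (46 - 9)*274 = 37*274 = 10138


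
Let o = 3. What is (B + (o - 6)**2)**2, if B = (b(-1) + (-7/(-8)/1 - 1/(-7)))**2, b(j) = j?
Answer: 796650625/9834496 ≈ 81.006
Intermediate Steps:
B = 1/3136 (B = (-1 + (-7/(-8)/1 - 1/(-7)))**2 = (-1 + (-7*(-1/8)*1 - 1*(-1/7)))**2 = (-1 + ((7/8)*1 + 1/7))**2 = (-1 + (7/8 + 1/7))**2 = (-1 + 57/56)**2 = (1/56)**2 = 1/3136 ≈ 0.00031888)
(B + (o - 6)**2)**2 = (1/3136 + (3 - 6)**2)**2 = (1/3136 + (-3)**2)**2 = (1/3136 + 9)**2 = (28225/3136)**2 = 796650625/9834496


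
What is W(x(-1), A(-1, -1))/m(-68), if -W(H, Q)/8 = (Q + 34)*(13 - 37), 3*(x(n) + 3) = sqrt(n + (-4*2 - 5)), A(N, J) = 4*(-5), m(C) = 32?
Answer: 84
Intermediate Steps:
A(N, J) = -20
x(n) = -3 + sqrt(-13 + n)/3 (x(n) = -3 + sqrt(n + (-4*2 - 5))/3 = -3 + sqrt(n + (-8 - 5))/3 = -3 + sqrt(n - 13)/3 = -3 + sqrt(-13 + n)/3)
W(H, Q) = 6528 + 192*Q (W(H, Q) = -8*(Q + 34)*(13 - 37) = -8*(34 + Q)*(-24) = -8*(-816 - 24*Q) = 6528 + 192*Q)
W(x(-1), A(-1, -1))/m(-68) = (6528 + 192*(-20))/32 = (6528 - 3840)*(1/32) = 2688*(1/32) = 84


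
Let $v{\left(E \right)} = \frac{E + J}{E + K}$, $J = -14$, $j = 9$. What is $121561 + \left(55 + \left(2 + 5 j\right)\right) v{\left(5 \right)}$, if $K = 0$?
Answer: $\frac{606887}{5} \approx 1.2138 \cdot 10^{5}$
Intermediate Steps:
$v{\left(E \right)} = \frac{-14 + E}{E}$ ($v{\left(E \right)} = \frac{E - 14}{E + 0} = \frac{-14 + E}{E}$)
$121561 + \left(55 + \left(2 + 5 j\right)\right) v{\left(5 \right)} = 121561 + \left(55 + \left(2 + 5 \cdot 9\right)\right) \frac{-14 + 5}{5} = 121561 + \left(55 + \left(2 + 45\right)\right) \frac{1}{5} \left(-9\right) = 121561 + \left(55 + 47\right) \left(- \frac{9}{5}\right) = 121561 + 102 \left(- \frac{9}{5}\right) = 121561 - \frac{918}{5} = \frac{606887}{5}$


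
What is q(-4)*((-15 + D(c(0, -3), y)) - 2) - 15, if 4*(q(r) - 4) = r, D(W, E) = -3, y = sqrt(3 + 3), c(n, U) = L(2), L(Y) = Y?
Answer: -75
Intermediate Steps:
c(n, U) = 2
y = sqrt(6) ≈ 2.4495
q(r) = 4 + r/4
q(-4)*((-15 + D(c(0, -3), y)) - 2) - 15 = (4 + (1/4)*(-4))*((-15 - 3) - 2) - 15 = (4 - 1)*(-18 - 2) - 15 = 3*(-20) - 15 = -60 - 15 = -75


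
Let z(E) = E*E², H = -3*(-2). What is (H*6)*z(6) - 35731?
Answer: -27955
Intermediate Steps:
H = 6
z(E) = E³
(H*6)*z(6) - 35731 = (6*6)*6³ - 35731 = 36*216 - 35731 = 7776 - 35731 = -27955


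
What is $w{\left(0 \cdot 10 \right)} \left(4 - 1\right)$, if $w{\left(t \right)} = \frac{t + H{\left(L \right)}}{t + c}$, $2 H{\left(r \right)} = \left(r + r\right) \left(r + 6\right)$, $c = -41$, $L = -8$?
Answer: $- \frac{48}{41} \approx -1.1707$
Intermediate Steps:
$H{\left(r \right)} = r \left(6 + r\right)$ ($H{\left(r \right)} = \frac{\left(r + r\right) \left(r + 6\right)}{2} = \frac{2 r \left(6 + r\right)}{2} = r \left(6 + r\right)$)
$w{\left(t \right)} = \frac{16 + t}{-41 + t}$ ($w{\left(t \right)} = \frac{t - 8 \left(6 - 8\right)}{t - 41} = \frac{t - -16}{-41 + t} = \frac{t + 16}{-41 + t} = \frac{16 + t}{-41 + t}$)
$w{\left(0 \cdot 10 \right)} \left(4 - 1\right) = \frac{16 + 0 \cdot 10}{-41 + 0 \cdot 10} \left(4 - 1\right) = \frac{16 + 0}{-41 + 0} \cdot 3 = \frac{1}{-41} \cdot 16 \cdot 3 = \left(- \frac{1}{41}\right) 16 \cdot 3 = \left(- \frac{16}{41}\right) 3 = - \frac{48}{41}$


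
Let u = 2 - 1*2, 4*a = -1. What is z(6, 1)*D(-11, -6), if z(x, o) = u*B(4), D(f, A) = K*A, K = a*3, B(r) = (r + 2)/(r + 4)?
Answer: 0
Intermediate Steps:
a = -¼ (a = (¼)*(-1) = -¼ ≈ -0.25000)
B(r) = (2 + r)/(4 + r)
K = -¾ (K = -¼*3 = -¾ ≈ -0.75000)
u = 0 (u = 2 - 2 = 0)
D(f, A) = -3*A/4
z(x, o) = 0 (z(x, o) = 0*((2 + 4)/(4 + 4)) = 0*(6/8) = 0*((⅛)*6) = 0*(¾) = 0)
z(6, 1)*D(-11, -6) = 0*(-¾*(-6)) = 0*(9/2) = 0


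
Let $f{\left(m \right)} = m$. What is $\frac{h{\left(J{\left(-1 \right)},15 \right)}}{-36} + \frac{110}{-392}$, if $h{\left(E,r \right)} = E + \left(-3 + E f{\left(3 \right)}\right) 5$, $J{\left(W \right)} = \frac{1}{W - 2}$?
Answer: $\frac{376}{1323} \approx 0.2842$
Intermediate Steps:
$J{\left(W \right)} = \frac{1}{-2 + W}$
$h{\left(E,r \right)} = -15 + 16 E$ ($h{\left(E,r \right)} = E + \left(-3 + E 3\right) 5 = E + \left(-3 + 3 E\right) 5 = E + \left(-15 + 15 E\right) = -15 + 16 E$)
$\frac{h{\left(J{\left(-1 \right)},15 \right)}}{-36} + \frac{110}{-392} = \frac{-15 + \frac{16}{-2 - 1}}{-36} + \frac{110}{-392} = \left(-15 + \frac{16}{-3}\right) \left(- \frac{1}{36}\right) + 110 \left(- \frac{1}{392}\right) = \left(-15 + 16 \left(- \frac{1}{3}\right)\right) \left(- \frac{1}{36}\right) - \frac{55}{196} = \left(-15 - \frac{16}{3}\right) \left(- \frac{1}{36}\right) - \frac{55}{196} = \left(- \frac{61}{3}\right) \left(- \frac{1}{36}\right) - \frac{55}{196} = \frac{61}{108} - \frac{55}{196} = \frac{376}{1323}$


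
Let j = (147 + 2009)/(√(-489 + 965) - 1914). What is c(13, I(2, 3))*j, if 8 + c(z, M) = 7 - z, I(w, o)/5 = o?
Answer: 7221522/457865 + 7546*√119/457865 ≈ 15.952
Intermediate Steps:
I(w, o) = 5*o
c(z, M) = -1 - z (c(z, M) = -8 + (7 - z) = -1 - z)
j = 2156/(-1914 + 2*√119) (j = 2156/(√476 - 1914) = 2156/(2*√119 - 1914) = 2156/(-1914 + 2*√119) ≈ -1.1394)
c(13, I(2, 3))*j = (-1 - 1*13)*(-515823/457865 - 539*√119/457865) = (-1 - 13)*(-515823/457865 - 539*√119/457865) = -14*(-515823/457865 - 539*√119/457865) = 7221522/457865 + 7546*√119/457865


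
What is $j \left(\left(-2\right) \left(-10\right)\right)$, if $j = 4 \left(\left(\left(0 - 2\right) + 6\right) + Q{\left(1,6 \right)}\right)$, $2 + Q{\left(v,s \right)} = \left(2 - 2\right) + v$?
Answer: $240$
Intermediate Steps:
$Q{\left(v,s \right)} = -2 + v$ ($Q{\left(v,s \right)} = -2 + \left(\left(2 - 2\right) + v\right) = -2 + \left(0 + v\right) = -2 + v$)
$j = 12$ ($j = 4 \left(\left(\left(0 - 2\right) + 6\right) + \left(-2 + 1\right)\right) = 4 \left(\left(-2 + 6\right) - 1\right) = 4 \left(4 - 1\right) = 4 \cdot 3 = 12$)
$j \left(\left(-2\right) \left(-10\right)\right) = 12 \left(\left(-2\right) \left(-10\right)\right) = 12 \cdot 20 = 240$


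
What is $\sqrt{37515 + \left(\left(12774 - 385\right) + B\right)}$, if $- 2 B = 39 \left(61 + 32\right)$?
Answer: $\frac{\sqrt{192362}}{2} \approx 219.3$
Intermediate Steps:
$B = - \frac{3627}{2}$ ($B = - \frac{39 \left(61 + 32\right)}{2} = - \frac{39 \cdot 93}{2} = \left(- \frac{1}{2}\right) 3627 = - \frac{3627}{2} \approx -1813.5$)
$\sqrt{37515 + \left(\left(12774 - 385\right) + B\right)} = \sqrt{37515 + \left(\left(12774 - 385\right) - \frac{3627}{2}\right)} = \sqrt{37515 + \left(12389 - \frac{3627}{2}\right)} = \sqrt{37515 + \frac{21151}{2}} = \sqrt{\frac{96181}{2}} = \frac{\sqrt{192362}}{2}$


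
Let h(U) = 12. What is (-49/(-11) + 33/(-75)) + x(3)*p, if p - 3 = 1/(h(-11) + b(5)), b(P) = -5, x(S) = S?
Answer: 25878/1925 ≈ 13.443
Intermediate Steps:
p = 22/7 (p = 3 + 1/(12 - 5) = 3 + 1/7 = 3 + ⅐ = 22/7 ≈ 3.1429)
(-49/(-11) + 33/(-75)) + x(3)*p = (-49/(-11) + 33/(-75)) + 3*(22/7) = (-49*(-1/11) + 33*(-1/75)) + 66/7 = (49/11 - 11/25) + 66/7 = 1104/275 + 66/7 = 25878/1925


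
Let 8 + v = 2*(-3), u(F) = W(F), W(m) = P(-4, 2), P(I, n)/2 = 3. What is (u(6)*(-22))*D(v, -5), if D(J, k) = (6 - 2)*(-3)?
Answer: 1584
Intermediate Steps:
P(I, n) = 6 (P(I, n) = 2*3 = 6)
W(m) = 6
u(F) = 6
v = -14 (v = -8 + 2*(-3) = -8 - 6 = -14)
D(J, k) = -12 (D(J, k) = 4*(-3) = -12)
(u(6)*(-22))*D(v, -5) = (6*(-22))*(-12) = -132*(-12) = 1584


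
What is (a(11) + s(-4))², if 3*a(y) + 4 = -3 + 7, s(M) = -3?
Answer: 9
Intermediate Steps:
a(y) = 0 (a(y) = -4/3 + (-3 + 7)/3 = -4/3 + (⅓)*4 = -4/3 + 4/3 = 0)
(a(11) + s(-4))² = (0 - 3)² = (-3)² = 9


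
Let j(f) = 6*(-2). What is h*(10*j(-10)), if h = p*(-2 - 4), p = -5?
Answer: -3600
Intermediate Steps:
h = 30 (h = -5*(-2 - 4) = -5*(-6) = 30)
j(f) = -12
h*(10*j(-10)) = 30*(10*(-12)) = 30*(-120) = -3600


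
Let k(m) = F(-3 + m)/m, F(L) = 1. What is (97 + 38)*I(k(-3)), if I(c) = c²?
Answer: 15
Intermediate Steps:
k(m) = 1/m
(97 + 38)*I(k(-3)) = (97 + 38)*(1/(-3))² = 135*(-⅓)² = 135*(⅑) = 15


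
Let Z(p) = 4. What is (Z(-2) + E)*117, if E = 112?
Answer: 13572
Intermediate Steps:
(Z(-2) + E)*117 = (4 + 112)*117 = 116*117 = 13572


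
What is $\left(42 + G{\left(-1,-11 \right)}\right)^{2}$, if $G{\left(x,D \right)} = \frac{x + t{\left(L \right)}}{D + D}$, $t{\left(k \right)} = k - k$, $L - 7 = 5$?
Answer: $\frac{855625}{484} \approx 1767.8$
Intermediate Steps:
$L = 12$ ($L = 7 + 5 = 12$)
$t{\left(k \right)} = 0$
$G{\left(x,D \right)} = \frac{x}{2 D}$ ($G{\left(x,D \right)} = \frac{x + 0}{D + D} = \frac{x}{2 D}$)
$\left(42 + G{\left(-1,-11 \right)}\right)^{2} = \left(42 + \frac{1}{2} \left(-1\right) \frac{1}{-11}\right)^{2} = \left(42 + \frac{1}{2} \left(-1\right) \left(- \frac{1}{11}\right)\right)^{2} = \left(42 + \frac{1}{22}\right)^{2} = \left(\frac{925}{22}\right)^{2} = \frac{855625}{484}$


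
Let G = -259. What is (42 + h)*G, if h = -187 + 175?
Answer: -7770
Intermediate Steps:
h = -12
(42 + h)*G = (42 - 12)*(-259) = 30*(-259) = -7770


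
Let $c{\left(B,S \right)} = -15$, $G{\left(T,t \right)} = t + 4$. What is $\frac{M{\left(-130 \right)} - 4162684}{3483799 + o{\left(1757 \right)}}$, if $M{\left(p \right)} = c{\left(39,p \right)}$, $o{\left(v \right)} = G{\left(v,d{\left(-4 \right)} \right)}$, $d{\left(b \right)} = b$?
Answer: $- \frac{4162699}{3483799} \approx -1.1949$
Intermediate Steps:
$G{\left(T,t \right)} = 4 + t$
$o{\left(v \right)} = 0$ ($o{\left(v \right)} = 4 - 4 = 0$)
$M{\left(p \right)} = -15$
$\frac{M{\left(-130 \right)} - 4162684}{3483799 + o{\left(1757 \right)}} = \frac{-15 - 4162684}{3483799 + 0} = - \frac{4162699}{3483799}$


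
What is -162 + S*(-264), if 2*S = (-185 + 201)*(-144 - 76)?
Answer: 464478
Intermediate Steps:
S = -1760 (S = ((-185 + 201)*(-144 - 76))/2 = (16*(-220))/2 = (1/2)*(-3520) = -1760)
-162 + S*(-264) = -162 - 1760*(-264) = -162 + 464640 = 464478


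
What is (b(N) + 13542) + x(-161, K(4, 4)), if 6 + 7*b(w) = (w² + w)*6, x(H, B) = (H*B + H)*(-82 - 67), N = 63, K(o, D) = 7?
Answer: 1462364/7 ≈ 2.0891e+5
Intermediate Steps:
x(H, B) = -149*H - 149*B*H (x(H, B) = (B*H + H)*(-149) = (H + B*H)*(-149) = -149*H - 149*B*H)
b(w) = -6/7 + 6*w/7 + 6*w²/7 (b(w) = -6/7 + ((w² + w)*6)/7 = -6/7 + ((w + w²)*6)/7 = -6/7 + (6*w + 6*w²)/7 = -6/7 + (6*w/7 + 6*w²/7) = -6/7 + 6*w/7 + 6*w²/7)
(b(N) + 13542) + x(-161, K(4, 4)) = ((-6/7 + (6/7)*63 + (6/7)*63²) + 13542) - 149*(-161)*(1 + 7) = ((-6/7 + 54 + (6/7)*3969) + 13542) - 149*(-161)*8 = ((-6/7 + 54 + 3402) + 13542) + 191912 = (24186/7 + 13542) + 191912 = 118980/7 + 191912 = 1462364/7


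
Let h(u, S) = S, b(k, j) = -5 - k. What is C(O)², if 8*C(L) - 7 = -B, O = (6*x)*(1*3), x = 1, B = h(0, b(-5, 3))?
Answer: 49/64 ≈ 0.76563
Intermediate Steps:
B = 0 (B = -5 - 1*(-5) = -5 + 5 = 0)
O = 18 (O = (6*1)*(1*3) = 6*3 = 18)
C(L) = 7/8 (C(L) = 7/8 + (-1*0)/8 = 7/8 + (⅛)*0 = 7/8 + 0 = 7/8)
C(O)² = (7/8)² = 49/64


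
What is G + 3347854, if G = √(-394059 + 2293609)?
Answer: 3347854 + 5*√75982 ≈ 3.3492e+6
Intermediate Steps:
G = 5*√75982 (G = √1899550 = 5*√75982 ≈ 1378.2)
G + 3347854 = 5*√75982 + 3347854 = 3347854 + 5*√75982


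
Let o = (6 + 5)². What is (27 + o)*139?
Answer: 20572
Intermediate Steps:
o = 121 (o = 11² = 121)
(27 + o)*139 = (27 + 121)*139 = 148*139 = 20572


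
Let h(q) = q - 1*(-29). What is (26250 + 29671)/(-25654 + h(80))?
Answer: -55921/25545 ≈ -2.1891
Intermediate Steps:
h(q) = 29 + q (h(q) = q + 29 = 29 + q)
(26250 + 29671)/(-25654 + h(80)) = (26250 + 29671)/(-25654 + (29 + 80)) = 55921/(-25654 + 109) = 55921/(-25545) = 55921*(-1/25545) = -55921/25545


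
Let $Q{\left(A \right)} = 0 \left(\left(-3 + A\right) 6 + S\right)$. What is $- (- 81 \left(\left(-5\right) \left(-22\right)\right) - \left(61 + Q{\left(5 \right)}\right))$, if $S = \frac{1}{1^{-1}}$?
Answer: $8971$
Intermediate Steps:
$S = 1$ ($S = 1^{-1} = 1$)
$Q{\left(A \right)} = 0$ ($Q{\left(A \right)} = 0 \left(\left(-3 + A\right) 6 + 1\right) = 0 \left(\left(-18 + 6 A\right) + 1\right) = 0 \left(-17 + 6 A\right) = 0$)
$- (- 81 \left(\left(-5\right) \left(-22\right)\right) - \left(61 + Q{\left(5 \right)}\right)) = - (- 81 \left(\left(-5\right) \left(-22\right)\right) - 61) = - (\left(-81\right) 110 - 61) = - (-8910 - 61) = \left(-1\right) \left(-8971\right) = 8971$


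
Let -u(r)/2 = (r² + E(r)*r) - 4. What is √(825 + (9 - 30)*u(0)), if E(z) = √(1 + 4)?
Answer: 3*√73 ≈ 25.632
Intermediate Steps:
E(z) = √5
u(r) = 8 - 2*r² - 2*r*√5 (u(r) = -2*((r² + √5*r) - 4) = -2*((r² + r*√5) - 4) = -2*(-4 + r² + r*√5) = 8 - 2*r² - 2*r*√5)
√(825 + (9 - 30)*u(0)) = √(825 + (9 - 30)*(8 - 2*0² - 2*0*√5)) = √(825 - 21*(8 - 2*0 + 0)) = √(825 - 21*(8 + 0 + 0)) = √(825 - 21*8) = √(825 - 168) = √657 = 3*√73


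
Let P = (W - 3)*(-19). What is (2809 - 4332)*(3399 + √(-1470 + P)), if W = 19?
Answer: -5176677 - 1523*I*√1774 ≈ -5.1767e+6 - 64147.0*I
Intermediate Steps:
P = -304 (P = (19 - 3)*(-19) = 16*(-19) = -304)
(2809 - 4332)*(3399 + √(-1470 + P)) = (2809 - 4332)*(3399 + √(-1470 - 304)) = -1523*(3399 + √(-1774)) = -1523*(3399 + I*√1774) = -5176677 - 1523*I*√1774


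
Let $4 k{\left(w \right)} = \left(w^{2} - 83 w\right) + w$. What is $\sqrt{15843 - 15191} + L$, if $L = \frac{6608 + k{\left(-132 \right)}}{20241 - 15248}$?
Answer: $\frac{13670}{4993} + 2 \sqrt{163} \approx 28.272$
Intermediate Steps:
$k{\left(w \right)} = - \frac{41 w}{2} + \frac{w^{2}}{4}$ ($k{\left(w \right)} = \frac{\left(w^{2} - 83 w\right) + w}{4} = \frac{w^{2} - 82 w}{4} = - \frac{41 w}{2} + \frac{w^{2}}{4}$)
$L = \frac{13670}{4993}$ ($L = \frac{6608 + \frac{1}{4} \left(-132\right) \left(-82 - 132\right)}{20241 - 15248} = \frac{6608 + \frac{1}{4} \left(-132\right) \left(-214\right)}{4993} = \left(6608 + 7062\right) \frac{1}{4993} = 13670 \cdot \frac{1}{4993} = \frac{13670}{4993} \approx 2.7378$)
$\sqrt{15843 - 15191} + L = \sqrt{15843 - 15191} + \frac{13670}{4993} = \sqrt{652} + \frac{13670}{4993} = 2 \sqrt{163} + \frac{13670}{4993} = \frac{13670}{4993} + 2 \sqrt{163}$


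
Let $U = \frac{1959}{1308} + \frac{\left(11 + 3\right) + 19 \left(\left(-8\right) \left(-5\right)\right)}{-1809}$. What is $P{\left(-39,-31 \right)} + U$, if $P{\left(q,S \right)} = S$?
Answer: $- \frac{2622959}{87636} \approx -29.93$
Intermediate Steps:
$U = \frac{93757}{87636}$ ($U = 1959 \cdot \frac{1}{1308} + \left(14 + 19 \cdot 40\right) \left(- \frac{1}{1809}\right) = \frac{653}{436} + \left(14 + 760\right) \left(- \frac{1}{1809}\right) = \frac{653}{436} + 774 \left(- \frac{1}{1809}\right) = \frac{653}{436} - \frac{86}{201} = \frac{93757}{87636} \approx 1.0698$)
$P{\left(-39,-31 \right)} + U = -31 + \frac{93757}{87636} = - \frac{2622959}{87636}$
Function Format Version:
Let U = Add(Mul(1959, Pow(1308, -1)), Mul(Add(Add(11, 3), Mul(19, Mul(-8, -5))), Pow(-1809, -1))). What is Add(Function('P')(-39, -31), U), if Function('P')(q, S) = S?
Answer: Rational(-2622959, 87636) ≈ -29.930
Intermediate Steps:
U = Rational(93757, 87636) (U = Add(Mul(1959, Rational(1, 1308)), Mul(Add(14, Mul(19, 40)), Rational(-1, 1809))) = Add(Rational(653, 436), Mul(Add(14, 760), Rational(-1, 1809))) = Add(Rational(653, 436), Mul(774, Rational(-1, 1809))) = Add(Rational(653, 436), Rational(-86, 201)) = Rational(93757, 87636) ≈ 1.0698)
Add(Function('P')(-39, -31), U) = Add(-31, Rational(93757, 87636)) = Rational(-2622959, 87636)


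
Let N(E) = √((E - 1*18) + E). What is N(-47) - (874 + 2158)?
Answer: -3032 + 4*I*√7 ≈ -3032.0 + 10.583*I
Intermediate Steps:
N(E) = √(-18 + 2*E) (N(E) = √((E - 18) + E) = √((-18 + E) + E) = √(-18 + 2*E))
N(-47) - (874 + 2158) = √(-18 + 2*(-47)) - (874 + 2158) = √(-18 - 94) - 1*3032 = √(-112) - 3032 = 4*I*√7 - 3032 = -3032 + 4*I*√7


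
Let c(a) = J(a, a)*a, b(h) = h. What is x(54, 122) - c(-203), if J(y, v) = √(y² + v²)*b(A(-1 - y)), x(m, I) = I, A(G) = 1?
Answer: 122 + 41209*√2 ≈ 58400.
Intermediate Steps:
J(y, v) = √(v² + y²) (J(y, v) = √(y² + v²)*1 = √(v² + y²)*1 = √(v² + y²))
c(a) = a*√2*√(a²) (c(a) = √(a² + a²)*a = √(2*a²)*a = (√2*√(a²))*a = a*√2*√(a²))
x(54, 122) - c(-203) = 122 - (-203)*√2*√((-203)²) = 122 - (-203)*√2*√41209 = 122 - (-203)*√2*203 = 122 - (-41209)*√2 = 122 + 41209*√2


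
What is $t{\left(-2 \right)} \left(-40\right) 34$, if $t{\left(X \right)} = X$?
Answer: $2720$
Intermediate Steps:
$t{\left(-2 \right)} \left(-40\right) 34 = \left(-2\right) \left(-40\right) 34 = 80 \cdot 34 = 2720$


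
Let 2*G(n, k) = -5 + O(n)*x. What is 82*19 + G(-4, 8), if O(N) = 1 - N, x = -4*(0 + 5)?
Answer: 3011/2 ≈ 1505.5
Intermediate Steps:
x = -20 (x = -4*5 = -20)
G(n, k) = -25/2 + 10*n (G(n, k) = (-5 + (1 - n)*(-20))/2 = (-5 + (-20 + 20*n))/2 = (-25 + 20*n)/2 = -25/2 + 10*n)
82*19 + G(-4, 8) = 82*19 + (-25/2 + 10*(-4)) = 1558 + (-25/2 - 40) = 1558 - 105/2 = 3011/2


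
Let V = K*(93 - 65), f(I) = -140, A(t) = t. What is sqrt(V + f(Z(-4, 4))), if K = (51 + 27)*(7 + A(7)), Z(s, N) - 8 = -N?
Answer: 2*sqrt(7609) ≈ 174.46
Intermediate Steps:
Z(s, N) = 8 - N
K = 1092 (K = (51 + 27)*(7 + 7) = 78*14 = 1092)
V = 30576 (V = 1092*(93 - 65) = 1092*28 = 30576)
sqrt(V + f(Z(-4, 4))) = sqrt(30576 - 140) = sqrt(30436) = 2*sqrt(7609)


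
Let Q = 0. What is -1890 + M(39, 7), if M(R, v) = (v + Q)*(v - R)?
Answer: -2114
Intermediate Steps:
M(R, v) = v*(v - R) (M(R, v) = (v + 0)*(v - R) = v*(v - R))
-1890 + M(39, 7) = -1890 + 7*(7 - 1*39) = -1890 + 7*(7 - 39) = -1890 + 7*(-32) = -1890 - 224 = -2114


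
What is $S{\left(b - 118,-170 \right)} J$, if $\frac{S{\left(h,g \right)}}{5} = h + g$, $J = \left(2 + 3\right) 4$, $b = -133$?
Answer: $-42100$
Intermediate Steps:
$J = 20$ ($J = 5 \cdot 4 = 20$)
$S{\left(h,g \right)} = 5 g + 5 h$ ($S{\left(h,g \right)} = 5 \left(h + g\right) = 5 \left(g + h\right) = 5 g + 5 h$)
$S{\left(b - 118,-170 \right)} J = \left(5 \left(-170\right) + 5 \left(-133 - 118\right)\right) 20 = \left(-850 + 5 \left(-133 - 118\right)\right) 20 = \left(-850 + 5 \left(-251\right)\right) 20 = \left(-850 - 1255\right) 20 = \left(-2105\right) 20 = -42100$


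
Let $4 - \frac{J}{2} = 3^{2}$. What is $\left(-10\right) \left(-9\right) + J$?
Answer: $80$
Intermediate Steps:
$J = -10$ ($J = 8 - 2 \cdot 3^{2} = 8 - 18 = -10$)
$\left(-10\right) \left(-9\right) + J = \left(-10\right) \left(-9\right) - 10 = 90 - 10 = 80$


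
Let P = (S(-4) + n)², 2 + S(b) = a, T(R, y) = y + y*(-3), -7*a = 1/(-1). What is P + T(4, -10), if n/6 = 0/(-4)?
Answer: 1149/49 ≈ 23.449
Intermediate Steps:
a = ⅐ (a = -⅐/(-1) = -⅐*(-1) = ⅐ ≈ 0.14286)
n = 0 (n = 6*(0/(-4)) = 6*(-¼*0) = 6*0 = 0)
T(R, y) = -2*y (T(R, y) = y - 3*y = -2*y)
S(b) = -13/7 (S(b) = -2 + ⅐ = -13/7)
P = 169/49 (P = (-13/7 + 0)² = (-13/7)² = 169/49 ≈ 3.4490)
P + T(4, -10) = 169/49 - 2*(-10) = 169/49 + 20 = 1149/49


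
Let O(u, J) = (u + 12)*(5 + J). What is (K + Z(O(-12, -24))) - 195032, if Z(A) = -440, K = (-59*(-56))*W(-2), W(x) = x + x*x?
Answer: -188864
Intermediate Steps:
O(u, J) = (5 + J)*(12 + u) (O(u, J) = (12 + u)*(5 + J) = (5 + J)*(12 + u))
W(x) = x + x²
K = 6608 (K = (-59*(-56))*(-2*(1 - 2)) = 3304*(-2*(-1)) = 3304*2 = 6608)
(K + Z(O(-12, -24))) - 195032 = (6608 - 440) - 195032 = 6168 - 195032 = -188864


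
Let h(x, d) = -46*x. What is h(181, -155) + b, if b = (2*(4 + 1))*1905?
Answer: 10724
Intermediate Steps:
b = 19050 (b = (2*5)*1905 = 10*1905 = 19050)
h(181, -155) + b = -46*181 + 19050 = -8326 + 19050 = 10724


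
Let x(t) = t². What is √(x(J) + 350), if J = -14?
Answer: √546 ≈ 23.367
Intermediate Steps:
√(x(J) + 350) = √((-14)² + 350) = √(196 + 350) = √546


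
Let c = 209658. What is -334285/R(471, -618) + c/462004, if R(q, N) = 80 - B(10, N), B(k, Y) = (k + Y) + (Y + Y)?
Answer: -38509406287/222223924 ≈ -173.29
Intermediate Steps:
B(k, Y) = k + 3*Y (B(k, Y) = (Y + k) + 2*Y = k + 3*Y)
R(q, N) = 70 - 3*N (R(q, N) = 80 - (10 + 3*N) = 80 + (-10 - 3*N) = 70 - 3*N)
-334285/R(471, -618) + c/462004 = -334285/(70 - 3*(-618)) + 209658/462004 = -334285/(70 + 1854) + 209658*(1/462004) = -334285/1924 + 104829/231002 = -38509406287/222223924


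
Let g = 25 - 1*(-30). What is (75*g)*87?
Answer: 358875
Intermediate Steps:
g = 55 (g = 25 + 30 = 55)
(75*g)*87 = (75*55)*87 = 4125*87 = 358875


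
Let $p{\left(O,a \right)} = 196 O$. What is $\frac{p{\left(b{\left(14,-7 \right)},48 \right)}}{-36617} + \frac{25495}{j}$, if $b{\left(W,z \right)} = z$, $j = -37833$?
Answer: $- \frac{125949077}{197904423} \approx -0.63641$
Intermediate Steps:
$\frac{p{\left(b{\left(14,-7 \right)},48 \right)}}{-36617} + \frac{25495}{j} = \frac{196 \left(-7\right)}{-36617} + \frac{25495}{-37833} = \left(-1372\right) \left(- \frac{1}{36617}\right) + 25495 \left(- \frac{1}{37833}\right) = \frac{196}{5231} - \frac{25495}{37833} = - \frac{125949077}{197904423}$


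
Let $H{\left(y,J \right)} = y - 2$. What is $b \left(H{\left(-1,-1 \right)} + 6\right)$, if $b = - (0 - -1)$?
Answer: $-3$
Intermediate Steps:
$H{\left(y,J \right)} = -2 + y$ ($H{\left(y,J \right)} = y - 2 = -2 + y$)
$b = -1$ ($b = - (0 + 1) = \left(-1\right) 1 = -1$)
$b \left(H{\left(-1,-1 \right)} + 6\right) = - (\left(-2 - 1\right) + 6) = - (-3 + 6) = \left(-1\right) 3 = -3$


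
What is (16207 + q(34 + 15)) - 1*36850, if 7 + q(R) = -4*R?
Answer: -20846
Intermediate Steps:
q(R) = -7 - 4*R
(16207 + q(34 + 15)) - 1*36850 = (16207 + (-7 - 4*(34 + 15))) - 1*36850 = (16207 + (-7 - 4*49)) - 36850 = (16207 + (-7 - 196)) - 36850 = (16207 - 203) - 36850 = 16004 - 36850 = -20846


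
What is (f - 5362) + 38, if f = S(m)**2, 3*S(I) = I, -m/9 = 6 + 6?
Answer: -4028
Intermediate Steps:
m = -108 (m = -9*(6 + 6) = -9*12 = -108)
S(I) = I/3
f = 1296 (f = ((1/3)*(-108))**2 = (-36)**2 = 1296)
(f - 5362) + 38 = (1296 - 5362) + 38 = -4066 + 38 = -4028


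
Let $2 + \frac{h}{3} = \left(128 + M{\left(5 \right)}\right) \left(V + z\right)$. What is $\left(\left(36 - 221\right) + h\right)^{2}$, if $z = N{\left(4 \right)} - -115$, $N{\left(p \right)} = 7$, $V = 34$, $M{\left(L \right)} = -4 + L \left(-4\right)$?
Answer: $2350407361$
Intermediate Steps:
$M{\left(L \right)} = -4 - 4 L$
$z = 122$ ($z = 7 - -115 = 7 + 115 = 122$)
$h = 48666$ ($h = -6 + 3 \left(128 - 24\right) \left(34 + 122\right) = -6 + 3 \left(128 - 24\right) 156 = -6 + 3 \cdot 104 \cdot 156 = -6 + 3 \cdot 16224 = -6 + 48672 = 48666$)
$\left(\left(36 - 221\right) + h\right)^{2} = \left(\left(36 - 221\right) + 48666\right)^{2} = \left(-185 + 48666\right)^{2} = 48481^{2} = 2350407361$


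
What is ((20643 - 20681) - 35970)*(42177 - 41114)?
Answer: -38276504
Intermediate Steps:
((20643 - 20681) - 35970)*(42177 - 41114) = (-38 - 35970)*1063 = -36008*1063 = -38276504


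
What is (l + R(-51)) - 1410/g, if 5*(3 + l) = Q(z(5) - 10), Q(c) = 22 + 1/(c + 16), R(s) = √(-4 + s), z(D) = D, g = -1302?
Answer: 29851/11935 + I*√55 ≈ 2.5011 + 7.4162*I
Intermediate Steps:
Q(c) = 22 + 1/(16 + c)
l = 78/55 (l = -3 + ((353 + 22*(5 - 10))/(16 + (5 - 10)))/5 = -3 + ((353 + 22*(-5))/(16 - 5))/5 = -3 + ((353 - 110)/11)/5 = -3 + ((1/11)*243)/5 = -3 + (⅕)*(243/11) = -3 + 243/55 = 78/55 ≈ 1.4182)
(l + R(-51)) - 1410/g = (78/55 + √(-4 - 51)) - 1410/(-1302) = (78/55 + √(-55)) - 1410*(-1/1302) = (78/55 + I*√55) + 235/217 = 29851/11935 + I*√55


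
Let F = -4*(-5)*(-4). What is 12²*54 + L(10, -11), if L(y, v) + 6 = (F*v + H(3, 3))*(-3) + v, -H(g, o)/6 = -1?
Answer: 5101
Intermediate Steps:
H(g, o) = 6 (H(g, o) = -6*(-1) = 6)
F = -80 (F = 20*(-4) = -80)
L(y, v) = -24 + 241*v (L(y, v) = -6 + ((-80*v + 6)*(-3) + v) = -6 + ((6 - 80*v)*(-3) + v) = -6 + ((-18 + 240*v) + v) = -6 + (-18 + 241*v) = -24 + 241*v)
12²*54 + L(10, -11) = 12²*54 + (-24 + 241*(-11)) = 144*54 + (-24 - 2651) = 7776 - 2675 = 5101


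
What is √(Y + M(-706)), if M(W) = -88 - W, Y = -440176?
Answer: I*√439558 ≈ 662.99*I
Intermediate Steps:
√(Y + M(-706)) = √(-440176 + (-88 - 1*(-706))) = √(-440176 + (-88 + 706)) = √(-440176 + 618) = √(-439558) = I*√439558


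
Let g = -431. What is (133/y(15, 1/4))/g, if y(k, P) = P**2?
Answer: -2128/431 ≈ -4.9374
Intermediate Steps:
(133/y(15, 1/4))/g = (133/((1/4)**2))/(-431) = (133/((1/4)**2))*(-1/431) = (133/(1/16))*(-1/431) = (133*16)*(-1/431) = 2128*(-1/431) = -2128/431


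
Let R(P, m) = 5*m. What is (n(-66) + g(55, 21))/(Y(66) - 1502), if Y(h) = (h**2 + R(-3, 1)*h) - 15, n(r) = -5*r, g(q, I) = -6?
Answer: 324/3169 ≈ 0.10224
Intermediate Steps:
Y(h) = -15 + h**2 + 5*h (Y(h) = (h**2 + (5*1)*h) - 15 = (h**2 + 5*h) - 15 = -15 + h**2 + 5*h)
(n(-66) + g(55, 21))/(Y(66) - 1502) = (-5*(-66) - 6)/((-15 + 66**2 + 5*66) - 1502) = (330 - 6)/((-15 + 4356 + 330) - 1502) = 324/(4671 - 1502) = 324/3169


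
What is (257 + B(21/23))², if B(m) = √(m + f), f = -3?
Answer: 1519079/23 + 2056*I*√69/23 ≈ 66047.0 + 742.54*I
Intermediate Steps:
B(m) = √(-3 + m) (B(m) = √(m - 3) = √(-3 + m))
(257 + B(21/23))² = (257 + √(-3 + 21/23))² = (257 + √(-48/23))² = (257 + 4*I*√69/23)²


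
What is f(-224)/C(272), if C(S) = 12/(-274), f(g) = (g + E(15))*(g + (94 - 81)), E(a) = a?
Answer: -6041563/6 ≈ -1.0069e+6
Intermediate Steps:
f(g) = (13 + g)*(15 + g) (f(g) = (g + 15)*(g + (94 - 81)) = (15 + g)*(g + 13) = (15 + g)*(13 + g) = (13 + g)*(15 + g))
C(S) = -6/137 (C(S) = 12*(-1/274) = -6/137)
f(-224)/C(272) = (195 + (-224)**2 + 28*(-224))/(-6/137) = (195 + 50176 - 6272)*(-137/6) = 44099*(-137/6) = -6041563/6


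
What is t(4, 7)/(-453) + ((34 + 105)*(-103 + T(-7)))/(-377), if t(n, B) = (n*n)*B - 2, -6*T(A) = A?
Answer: 326701/8758 ≈ 37.303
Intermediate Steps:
T(A) = -A/6
t(n, B) = -2 + B*n**2 (t(n, B) = n**2*B - 2 = B*n**2 - 2 = -2 + B*n**2)
t(4, 7)/(-453) + ((34 + 105)*(-103 + T(-7)))/(-377) = (-2 + 7*4**2)/(-453) + ((34 + 105)*(-103 - 1/6*(-7)))/(-377) = (-2 + 7*16)*(-1/453) + (139*(-103 + 7/6))*(-1/377) = (-2 + 112)*(-1/453) + (139*(-611/6))*(-1/377) = 110*(-1/453) - 84929/6*(-1/377) = -110/453 + 6533/174 = 326701/8758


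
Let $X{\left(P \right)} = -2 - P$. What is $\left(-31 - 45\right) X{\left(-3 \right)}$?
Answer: $-76$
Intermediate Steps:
$\left(-31 - 45\right) X{\left(-3 \right)} = \left(-31 - 45\right) \left(-2 - -3\right) = - 76 \left(-2 + 3\right) = \left(-76\right) 1 = -76$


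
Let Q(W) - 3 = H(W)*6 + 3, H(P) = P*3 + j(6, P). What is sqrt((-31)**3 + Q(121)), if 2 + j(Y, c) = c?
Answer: I*sqrt(26893) ≈ 163.99*I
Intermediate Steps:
j(Y, c) = -2 + c
H(P) = -2 + 4*P (H(P) = P*3 + (-2 + P) = 3*P + (-2 + P) = -2 + 4*P)
Q(W) = -6 + 24*W (Q(W) = 3 + ((-2 + 4*W)*6 + 3) = 3 + ((-12 + 24*W) + 3) = 3 + (-9 + 24*W) = -6 + 24*W)
sqrt((-31)**3 + Q(121)) = sqrt((-31)**3 + (-6 + 24*121)) = sqrt(-29791 + (-6 + 2904)) = sqrt(-29791 + 2898) = sqrt(-26893) = I*sqrt(26893)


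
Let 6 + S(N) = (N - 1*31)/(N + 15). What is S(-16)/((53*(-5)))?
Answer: -41/265 ≈ -0.15472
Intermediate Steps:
S(N) = -6 + (-31 + N)/(15 + N) (S(N) = -6 + (N - 1*31)/(N + 15) = -6 + (N - 31)/(15 + N) = -6 + (-31 + N)/(15 + N))
S(-16)/((53*(-5))) = ((-121 - 5*(-16))/(15 - 16))/((53*(-5))) = ((-121 + 80)/(-1))/(-265) = -1*(-41)*(-1/265) = 41*(-1/265) = -41/265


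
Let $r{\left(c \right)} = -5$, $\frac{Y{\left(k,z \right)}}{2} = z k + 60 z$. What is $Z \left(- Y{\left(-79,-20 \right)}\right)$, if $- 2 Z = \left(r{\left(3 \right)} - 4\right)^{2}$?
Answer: $30780$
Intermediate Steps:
$Y{\left(k,z \right)} = 120 z + 2 k z$ ($Y{\left(k,z \right)} = 2 \left(z k + 60 z\right) = 2 \left(k z + 60 z\right) = 2 \left(60 z + k z\right) = 120 z + 2 k z$)
$Z = - \frac{81}{2}$ ($Z = - \frac{\left(-5 - 4\right)^{2}}{2} = - \frac{\left(-9\right)^{2}}{2} = \left(- \frac{1}{2}\right) 81 = - \frac{81}{2} \approx -40.5$)
$Z \left(- Y{\left(-79,-20 \right)}\right) = - \frac{81 \left(- 2 \left(-20\right) \left(60 - 79\right)\right)}{2} = - \frac{81 \left(- 2 \left(-20\right) \left(-19\right)\right)}{2} = - \frac{81 \left(\left(-1\right) 760\right)}{2} = \left(- \frac{81}{2}\right) \left(-760\right) = 30780$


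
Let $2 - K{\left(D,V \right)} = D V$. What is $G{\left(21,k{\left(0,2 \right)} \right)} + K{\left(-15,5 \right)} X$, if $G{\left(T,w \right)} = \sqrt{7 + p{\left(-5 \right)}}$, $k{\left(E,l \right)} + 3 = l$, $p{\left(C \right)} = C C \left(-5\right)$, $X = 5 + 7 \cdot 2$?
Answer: $1463 + i \sqrt{118} \approx 1463.0 + 10.863 i$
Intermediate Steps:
$X = 19$ ($X = 5 + 14 = 19$)
$K{\left(D,V \right)} = 2 - D V$
$p{\left(C \right)} = - 5 C^{2}$ ($p{\left(C \right)} = C^{2} \left(-5\right) = - 5 C^{2}$)
$k{\left(E,l \right)} = -3 + l$
$G{\left(T,w \right)} = i \sqrt{118}$ ($G{\left(T,w \right)} = \sqrt{7 - 5 \left(-5\right)^{2}} = \sqrt{7 - 125} = \sqrt{-118} = i \sqrt{118}$)
$G{\left(21,k{\left(0,2 \right)} \right)} + K{\left(-15,5 \right)} X = i \sqrt{118} + \left(2 - \left(-15\right) 5\right) 19 = i \sqrt{118} + \left(2 + 75\right) 19 = i \sqrt{118} + 77 \cdot 19 = i \sqrt{118} + 1463 = 1463 + i \sqrt{118}$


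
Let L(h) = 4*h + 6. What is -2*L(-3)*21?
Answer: 252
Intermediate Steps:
L(h) = 6 + 4*h
-2*L(-3)*21 = -2*(6 + 4*(-3))*21 = -2*(6 - 12)*21 = -2*(-6)*21 = 12*21 = 252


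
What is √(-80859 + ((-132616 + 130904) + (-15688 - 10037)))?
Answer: 2*I*√27074 ≈ 329.08*I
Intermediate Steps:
√(-80859 + ((-132616 + 130904) + (-15688 - 10037))) = √(-80859 + (-1712 - 25725)) = √(-80859 - 27437) = √(-108296) = 2*I*√27074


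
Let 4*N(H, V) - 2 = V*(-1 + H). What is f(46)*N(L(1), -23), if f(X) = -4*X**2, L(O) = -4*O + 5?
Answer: -4232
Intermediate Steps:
L(O) = 5 - 4*O
N(H, V) = 1/2 + V*(-1 + H)/4 (N(H, V) = 1/2 + (V*(-1 + H))/4 = 1/2 + V*(-1 + H)/4)
f(46)*N(L(1), -23) = (-4*46**2)*(1/2 - 1/4*(-23) + (1/4)*(5 - 4*1)*(-23)) = (-4*2116)*(1/2 + 23/4 + (1/4)*(5 - 4)*(-23)) = -8464*(1/2 + 23/4 + (1/4)*1*(-23)) = -8464*(1/2 + 23/4 - 23/4) = -8464*1/2 = -4232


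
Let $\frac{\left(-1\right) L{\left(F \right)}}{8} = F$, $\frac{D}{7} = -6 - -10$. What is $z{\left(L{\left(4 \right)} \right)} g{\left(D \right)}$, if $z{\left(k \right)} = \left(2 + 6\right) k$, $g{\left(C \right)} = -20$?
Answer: $5120$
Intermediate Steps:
$D = 28$ ($D = 7 \left(-6 - -10\right) = 7 \left(-6 + 10\right) = 7 \cdot 4 = 28$)
$L{\left(F \right)} = - 8 F$
$z{\left(k \right)} = 8 k$
$z{\left(L{\left(4 \right)} \right)} g{\left(D \right)} = 8 \left(\left(-8\right) 4\right) \left(-20\right) = 8 \left(-32\right) \left(-20\right) = \left(-256\right) \left(-20\right) = 5120$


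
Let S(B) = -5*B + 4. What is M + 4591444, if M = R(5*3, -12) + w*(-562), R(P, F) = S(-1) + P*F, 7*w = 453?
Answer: 31884325/7 ≈ 4.5549e+6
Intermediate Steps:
w = 453/7 (w = (⅐)*453 = 453/7 ≈ 64.714)
S(B) = 4 - 5*B
R(P, F) = 9 + F*P (R(P, F) = (4 - 5*(-1)) + P*F = (4 + 5) + F*P = 9 + F*P)
M = -255783/7 (M = (9 - 60*3) + (453/7)*(-562) = (9 - 12*15) - 254586/7 = (9 - 180) - 254586/7 = -171 - 254586/7 = -255783/7 ≈ -36540.)
M + 4591444 = -255783/7 + 4591444 = 31884325/7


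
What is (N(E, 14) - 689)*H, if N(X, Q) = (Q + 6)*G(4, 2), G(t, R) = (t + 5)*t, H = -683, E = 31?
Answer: -21173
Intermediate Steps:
G(t, R) = t*(5 + t) (G(t, R) = (5 + t)*t = t*(5 + t))
N(X, Q) = 216 + 36*Q (N(X, Q) = (Q + 6)*(4*(5 + 4)) = (6 + Q)*(4*9) = (6 + Q)*36 = 216 + 36*Q)
(N(E, 14) - 689)*H = ((216 + 36*14) - 689)*(-683) = ((216 + 504) - 689)*(-683) = (720 - 689)*(-683) = 31*(-683) = -21173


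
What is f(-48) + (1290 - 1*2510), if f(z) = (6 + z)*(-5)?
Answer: -1010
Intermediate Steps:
f(z) = -30 - 5*z
f(-48) + (1290 - 1*2510) = (-30 - 5*(-48)) + (1290 - 1*2510) = (-30 + 240) + (1290 - 2510) = 210 - 1220 = -1010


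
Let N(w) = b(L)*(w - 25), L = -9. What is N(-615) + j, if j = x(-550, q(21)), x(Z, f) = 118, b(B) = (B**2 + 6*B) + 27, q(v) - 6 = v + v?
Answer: -34442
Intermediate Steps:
q(v) = 6 + 2*v (q(v) = 6 + (v + v) = 6 + 2*v)
b(B) = 27 + B**2 + 6*B
N(w) = -1350 + 54*w (N(w) = (27 + (-9)**2 + 6*(-9))*(w - 25) = (27 + 81 - 54)*(-25 + w) = 54*(-25 + w) = -1350 + 54*w)
j = 118
N(-615) + j = (-1350 + 54*(-615)) + 118 = (-1350 - 33210) + 118 = -34560 + 118 = -34442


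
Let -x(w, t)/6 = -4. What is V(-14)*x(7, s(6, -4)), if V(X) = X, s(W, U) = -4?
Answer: -336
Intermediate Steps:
x(w, t) = 24 (x(w, t) = -6*(-4) = 24)
V(-14)*x(7, s(6, -4)) = -14*24 = -336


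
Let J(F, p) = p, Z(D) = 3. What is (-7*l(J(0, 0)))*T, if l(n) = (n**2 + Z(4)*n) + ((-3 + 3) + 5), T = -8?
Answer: 280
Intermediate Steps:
l(n) = 5 + n**2 + 3*n (l(n) = (n**2 + 3*n) + ((-3 + 3) + 5) = (n**2 + 3*n) + (0 + 5) = (n**2 + 3*n) + 5 = 5 + n**2 + 3*n)
(-7*l(J(0, 0)))*T = -7*(5 + 0**2 + 3*0)*(-8) = -7*(5 + 0 + 0)*(-8) = -7*5*(-8) = -35*(-8) = 280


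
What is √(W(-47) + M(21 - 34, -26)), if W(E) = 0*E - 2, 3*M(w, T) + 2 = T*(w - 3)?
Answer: 2*√34 ≈ 11.662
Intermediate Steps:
M(w, T) = -⅔ + T*(-3 + w)/3 (M(w, T) = -⅔ + (T*(w - 3))/3 = -⅔ + (T*(-3 + w))/3 = -⅔ + T*(-3 + w)/3)
W(E) = -2 (W(E) = 0 - 2 = -2)
√(W(-47) + M(21 - 34, -26)) = √(-2 + (-⅔ - 1*(-26) + (⅓)*(-26)*(21 - 34))) = √(-2 + (-⅔ + 26 + (⅓)*(-26)*(-13))) = √(-2 + (-⅔ + 26 + 338/3)) = √(-2 + 138) = √136 = 2*√34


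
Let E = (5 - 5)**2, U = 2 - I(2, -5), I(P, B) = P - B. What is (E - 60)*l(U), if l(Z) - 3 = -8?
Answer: 300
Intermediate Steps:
U = -5 (U = 2 - (2 - 1*(-5)) = 2 - (2 + 5) = 2 - 1*7 = 2 - 7 = -5)
E = 0 (E = 0**2 = 0)
l(Z) = -5 (l(Z) = 3 - 8 = -5)
(E - 60)*l(U) = (0 - 60)*(-5) = -60*(-5) = 300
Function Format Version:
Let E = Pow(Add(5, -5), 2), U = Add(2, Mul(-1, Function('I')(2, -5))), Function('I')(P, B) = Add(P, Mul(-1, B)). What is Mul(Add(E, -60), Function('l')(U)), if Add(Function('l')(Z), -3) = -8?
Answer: 300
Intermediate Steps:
U = -5 (U = Add(2, Mul(-1, Add(2, Mul(-1, -5)))) = Add(2, Mul(-1, Add(2, 5))) = Add(2, Mul(-1, 7)) = Add(2, -7) = -5)
E = 0 (E = Pow(0, 2) = 0)
Function('l')(Z) = -5 (Function('l')(Z) = Add(3, -8) = -5)
Mul(Add(E, -60), Function('l')(U)) = Mul(Add(0, -60), -5) = Mul(-60, -5) = 300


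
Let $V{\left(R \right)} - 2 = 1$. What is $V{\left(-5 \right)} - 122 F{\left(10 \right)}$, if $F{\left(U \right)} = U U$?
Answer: $-12197$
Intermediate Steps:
$F{\left(U \right)} = U^{2}$
$V{\left(R \right)} = 3$ ($V{\left(R \right)} = 2 + 1 = 3$)
$V{\left(-5 \right)} - 122 F{\left(10 \right)} = 3 - 122 \cdot 10^{2} = 3 - 12200 = -12197$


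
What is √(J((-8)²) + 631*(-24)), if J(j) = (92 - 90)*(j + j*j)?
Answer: 2*I*√1706 ≈ 82.608*I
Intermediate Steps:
J(j) = 2*j + 2*j² (J(j) = 2*(j + j²) = 2*j + 2*j²)
√(J((-8)²) + 631*(-24)) = √(2*(-8)²*(1 + (-8)²) + 631*(-24)) = √(2*64*(1 + 64) - 15144) = √(2*64*65 - 15144) = √(8320 - 15144) = √(-6824) = 2*I*√1706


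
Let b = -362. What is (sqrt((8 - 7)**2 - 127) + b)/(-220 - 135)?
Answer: 362/355 - 3*I*sqrt(14)/355 ≈ 1.0197 - 0.03162*I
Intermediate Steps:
(sqrt((8 - 7)**2 - 127) + b)/(-220 - 135) = (sqrt((8 - 7)**2 - 127) - 362)/(-220 - 135) = (sqrt(1**2 - 127) - 362)/(-355) = (sqrt(1 - 127) - 362)*(-1/355) = (sqrt(-126) - 362)*(-1/355) = (3*I*sqrt(14) - 362)*(-1/355) = (-362 + 3*I*sqrt(14))*(-1/355) = 362/355 - 3*I*sqrt(14)/355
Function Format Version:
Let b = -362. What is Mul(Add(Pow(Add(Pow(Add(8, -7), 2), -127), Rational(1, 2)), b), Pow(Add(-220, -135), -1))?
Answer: Add(Rational(362, 355), Mul(Rational(-3, 355), I, Pow(14, Rational(1, 2)))) ≈ Add(1.0197, Mul(-0.031620, I))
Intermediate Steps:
Mul(Add(Pow(Add(Pow(Add(8, -7), 2), -127), Rational(1, 2)), b), Pow(Add(-220, -135), -1)) = Mul(Add(Pow(Add(Pow(Add(8, -7), 2), -127), Rational(1, 2)), -362), Pow(Add(-220, -135), -1)) = Mul(Add(Pow(Add(Pow(1, 2), -127), Rational(1, 2)), -362), Pow(-355, -1)) = Mul(Add(Pow(Add(1, -127), Rational(1, 2)), -362), Rational(-1, 355)) = Mul(Add(Pow(-126, Rational(1, 2)), -362), Rational(-1, 355)) = Mul(Add(Mul(3, I, Pow(14, Rational(1, 2))), -362), Rational(-1, 355)) = Mul(Add(-362, Mul(3, I, Pow(14, Rational(1, 2)))), Rational(-1, 355)) = Add(Rational(362, 355), Mul(Rational(-3, 355), I, Pow(14, Rational(1, 2))))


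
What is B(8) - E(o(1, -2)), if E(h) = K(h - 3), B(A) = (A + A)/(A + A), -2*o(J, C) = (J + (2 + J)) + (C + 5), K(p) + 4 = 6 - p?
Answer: -15/2 ≈ -7.5000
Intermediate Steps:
K(p) = 2 - p (K(p) = -4 + (6 - p) = 2 - p)
o(J, C) = -7/2 - J - C/2 (o(J, C) = -((J + (2 + J)) + (C + 5))/2 = -((2 + 2*J) + (5 + C))/2 = -(7 + C + 2*J)/2 = -7/2 - J - C/2)
B(A) = 1 (B(A) = (2*A)/((2*A)) = (2*A)*(1/(2*A)) = 1)
E(h) = 5 - h (E(h) = 2 - (h - 3) = 2 - (-3 + h) = 2 + (3 - h) = 5 - h)
B(8) - E(o(1, -2)) = 1 - (5 - (-7/2 - 1*1 - ½*(-2))) = 1 - (5 - (-7/2 - 1 + 1)) = 1 - (5 - 1*(-7/2)) = 1 - (5 + 7/2) = 1 - 1*17/2 = 1 - 17/2 = -15/2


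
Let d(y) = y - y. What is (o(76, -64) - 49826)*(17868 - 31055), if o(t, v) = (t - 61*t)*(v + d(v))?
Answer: -3191438618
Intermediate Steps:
d(y) = 0
o(t, v) = -60*t*v (o(t, v) = (t - 61*t)*(v + 0) = (-60*t)*v = -60*t*v)
(o(76, -64) - 49826)*(17868 - 31055) = (-60*76*(-64) - 49826)*(17868 - 31055) = (291840 - 49826)*(-13187) = 242014*(-13187) = -3191438618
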